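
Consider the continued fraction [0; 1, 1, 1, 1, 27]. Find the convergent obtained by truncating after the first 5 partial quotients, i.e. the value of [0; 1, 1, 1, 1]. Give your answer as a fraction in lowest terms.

Compute successive convergents:
a_0 = 0: 0/1
a_1 = 1: 1/1
a_2 = 1: 1/2
a_3 = 1: 2/3
a_4 = 1: 3/5

3/5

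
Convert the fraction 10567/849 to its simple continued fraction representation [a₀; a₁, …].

[12; 2, 4, 6, 15]

10567 ÷ 849 → quotient 12, remainder 379
849 ÷ 379 → quotient 2, remainder 91
379 ÷ 91 → quotient 4, remainder 15
91 ÷ 15 → quotient 6, remainder 1
15 ÷ 1 → quotient 15, remainder 0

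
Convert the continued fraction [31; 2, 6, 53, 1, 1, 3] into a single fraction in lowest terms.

a_0 = 31: 31/1
a_1 = 2: 63/2
a_2 = 6: 409/13
a_3 = 53: 21740/691
a_4 = 1: 22149/704
a_5 = 1: 43889/1395
a_6 = 3: 153816/4889

153816/4889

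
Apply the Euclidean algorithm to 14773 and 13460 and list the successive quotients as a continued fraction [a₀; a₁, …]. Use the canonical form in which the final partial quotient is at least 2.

[1; 10, 3, 1, 46, 7]

Repeatedly divide and take the remainder:
⌊14773/13460⌋ = 1, remainder 1313
⌊13460/1313⌋ = 10, remainder 330
⌊1313/330⌋ = 3, remainder 323
⌊330/323⌋ = 1, remainder 7
⌊323/7⌋ = 46, remainder 1
⌊7/1⌋ = 7, remainder 0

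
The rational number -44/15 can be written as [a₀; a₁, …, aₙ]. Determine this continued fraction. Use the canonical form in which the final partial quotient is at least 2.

Run the Euclidean algorithm, recording each quotient:
-44 = -3·15 + 1, so a_0 = -3
15 = 15·1 + 0, so a_1 = 15

[-3; 15]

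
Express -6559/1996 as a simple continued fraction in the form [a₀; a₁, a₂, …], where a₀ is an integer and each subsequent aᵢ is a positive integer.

[-4; 1, 2, 2, 56, 1, 1, 2]

Apply division with remainder until the remainder is 0:
-6559 = -4·1996 + 1425, so a_0 = -4
1996 = 1·1425 + 571, so a_1 = 1
1425 = 2·571 + 283, so a_2 = 2
571 = 2·283 + 5, so a_3 = 2
283 = 56·5 + 3, so a_4 = 56
5 = 1·3 + 2, so a_5 = 1
3 = 1·2 + 1, so a_6 = 1
2 = 2·1 + 0, so a_7 = 2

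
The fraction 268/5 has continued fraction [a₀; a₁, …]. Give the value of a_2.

Repeatedly divide and take the remainder:
268 ÷ 5 → quotient 53, remainder 3
5 ÷ 3 → quotient 1, remainder 2
3 ÷ 2 → quotient 1, remainder 1

1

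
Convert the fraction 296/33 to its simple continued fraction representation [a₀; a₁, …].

Repeatedly divide and take the remainder:
296 ÷ 33 → quotient 8, remainder 32
33 ÷ 32 → quotient 1, remainder 1
32 ÷ 1 → quotient 32, remainder 0

[8; 1, 32]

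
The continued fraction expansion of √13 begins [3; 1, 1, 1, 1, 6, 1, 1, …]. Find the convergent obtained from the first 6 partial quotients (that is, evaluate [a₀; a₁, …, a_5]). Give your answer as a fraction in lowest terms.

Collapse the nested fraction from the inside out:
Start with 6.
1 + 1/(6/1) = 1 + 1/6 = 7/6
1 + 1/(7/6) = 1 + 6/7 = 13/7
1 + 1/(13/7) = 1 + 7/13 = 20/13
1 + 1/(20/13) = 1 + 13/20 = 33/20
3 + 1/(33/20) = 3 + 20/33 = 119/33

119/33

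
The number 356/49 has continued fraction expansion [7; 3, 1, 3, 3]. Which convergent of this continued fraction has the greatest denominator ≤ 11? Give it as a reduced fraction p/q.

a_0 = 7: 7/1  (≤ bound)
a_1 = 3: 22/3  (≤ bound)
a_2 = 1: 29/4  (≤ bound)
a_3 = 3: 109/15  (> 11, stop)

29/4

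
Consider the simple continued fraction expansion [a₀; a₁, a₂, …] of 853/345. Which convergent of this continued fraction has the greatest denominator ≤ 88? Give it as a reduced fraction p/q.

89/36

a_0 = 2: 2/1  (≤ bound)
a_1 = 2: 5/2  (≤ bound)
a_2 = 8: 42/17  (≤ bound)
a_3 = 1: 47/19  (≤ bound)
a_4 = 1: 89/36  (≤ bound)
a_5 = 2: 225/91  (> 88, stop)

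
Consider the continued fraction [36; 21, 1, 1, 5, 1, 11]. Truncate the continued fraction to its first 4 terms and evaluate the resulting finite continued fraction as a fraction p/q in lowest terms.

1550/43

a_0 = 36: 36/1
a_1 = 21: 757/21
a_2 = 1: 793/22
a_3 = 1: 1550/43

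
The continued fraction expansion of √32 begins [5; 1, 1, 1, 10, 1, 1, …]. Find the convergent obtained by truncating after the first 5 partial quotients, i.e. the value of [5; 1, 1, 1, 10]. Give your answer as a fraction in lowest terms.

181/32

Collapse the nested fraction from the inside out:
Start with 10.
1 + 1/(10/1) = 1 + 1/10 = 11/10
1 + 1/(11/10) = 1 + 10/11 = 21/11
1 + 1/(21/11) = 1 + 11/21 = 32/21
5 + 1/(32/21) = 5 + 21/32 = 181/32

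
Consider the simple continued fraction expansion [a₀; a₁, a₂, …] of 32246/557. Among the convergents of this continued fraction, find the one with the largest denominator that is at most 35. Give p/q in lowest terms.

a_0 = 57: 57/1  (≤ bound)
a_1 = 1: 58/1  (≤ bound)
a_2 = 8: 521/9  (≤ bound)
a_3 = 3: 1621/28  (≤ bound)
a_4 = 1: 2142/37  (> 35, stop)

1621/28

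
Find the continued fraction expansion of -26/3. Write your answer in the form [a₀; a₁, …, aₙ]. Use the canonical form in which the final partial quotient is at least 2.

⌊-26/3⌋ = -9, remainder 1
⌊3/1⌋ = 3, remainder 0

[-9; 3]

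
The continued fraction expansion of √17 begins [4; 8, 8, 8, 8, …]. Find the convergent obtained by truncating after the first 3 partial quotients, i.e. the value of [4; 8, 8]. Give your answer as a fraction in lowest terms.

a_0 = 4: 4/1
a_1 = 8: 33/8
a_2 = 8: 268/65

268/65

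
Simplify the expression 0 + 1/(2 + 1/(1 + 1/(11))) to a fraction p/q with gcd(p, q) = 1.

12/35

Use the convergent recurrence hₖ = aₖ·hₖ₋₁ + hₖ₋₂ (and likewise for the denominators kₖ):
a_0 = 0: 0/1
a_1 = 2: 1/2
a_2 = 1: 1/3
a_3 = 11: 12/35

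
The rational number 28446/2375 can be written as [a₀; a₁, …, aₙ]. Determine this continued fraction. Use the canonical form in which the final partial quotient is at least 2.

28446 ÷ 2375 → quotient 11, remainder 2321
2375 ÷ 2321 → quotient 1, remainder 54
2321 ÷ 54 → quotient 42, remainder 53
54 ÷ 53 → quotient 1, remainder 1
53 ÷ 1 → quotient 53, remainder 0

[11; 1, 42, 1, 53]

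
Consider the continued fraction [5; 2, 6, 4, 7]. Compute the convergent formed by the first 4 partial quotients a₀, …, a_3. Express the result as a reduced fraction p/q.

Start with 4.
6 + 1/(4/1) = 6 + 1/4 = 25/4
2 + 1/(25/4) = 2 + 4/25 = 54/25
5 + 1/(54/25) = 5 + 25/54 = 295/54

295/54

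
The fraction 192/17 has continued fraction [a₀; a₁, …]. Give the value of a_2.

192 = 11·17 + 5, so a_0 = 11
17 = 3·5 + 2, so a_1 = 3
5 = 2·2 + 1, so a_2 = 2

2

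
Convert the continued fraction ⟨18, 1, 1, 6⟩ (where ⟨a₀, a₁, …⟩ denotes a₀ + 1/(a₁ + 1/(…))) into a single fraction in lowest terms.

241/13

Build up convergents one term at a time:
a_0 = 18: 18/1
a_1 = 1: 19/1
a_2 = 1: 37/2
a_3 = 6: 241/13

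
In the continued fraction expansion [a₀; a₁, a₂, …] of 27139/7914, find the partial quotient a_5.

1

27139 = 3·7914 + 3397, so a_0 = 3
7914 = 2·3397 + 1120, so a_1 = 2
3397 = 3·1120 + 37, so a_2 = 3
1120 = 30·37 + 10, so a_3 = 30
37 = 3·10 + 7, so a_4 = 3
10 = 1·7 + 3, so a_5 = 1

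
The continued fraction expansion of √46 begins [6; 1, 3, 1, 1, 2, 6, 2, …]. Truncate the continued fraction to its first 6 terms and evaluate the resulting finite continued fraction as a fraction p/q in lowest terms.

156/23

Starting at the tail and folding back:
Start with 2.
1 + 1/(2/1) = 1 + 1/2 = 3/2
1 + 1/(3/2) = 1 + 2/3 = 5/3
3 + 1/(5/3) = 3 + 3/5 = 18/5
1 + 1/(18/5) = 1 + 5/18 = 23/18
6 + 1/(23/18) = 6 + 18/23 = 156/23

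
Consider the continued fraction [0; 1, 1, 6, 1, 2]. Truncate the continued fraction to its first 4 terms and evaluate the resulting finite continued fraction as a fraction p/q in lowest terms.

Start with 6.
1 + 1/(6/1) = 1 + 1/6 = 7/6
1 + 1/(7/6) = 1 + 6/7 = 13/7
0 + 1/(13/7) = 0 + 7/13 = 7/13

7/13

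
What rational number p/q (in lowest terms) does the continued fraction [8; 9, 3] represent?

227/28

a_0 = 8: 8/1
a_1 = 9: 73/9
a_2 = 3: 227/28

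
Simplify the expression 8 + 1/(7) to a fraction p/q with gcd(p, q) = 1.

57/7

a_0 = 8: 8/1
a_1 = 7: 57/7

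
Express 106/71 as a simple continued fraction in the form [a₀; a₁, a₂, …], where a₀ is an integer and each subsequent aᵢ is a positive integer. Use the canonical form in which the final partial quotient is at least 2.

[1; 2, 35]

⌊106/71⌋ = 1, remainder 35
⌊71/35⌋ = 2, remainder 1
⌊35/1⌋ = 35, remainder 0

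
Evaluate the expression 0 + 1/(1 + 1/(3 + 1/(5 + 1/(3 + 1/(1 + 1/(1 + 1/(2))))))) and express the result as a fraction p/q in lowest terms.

303/398

Start with 2.
1 + 1/(2/1) = 1 + 1/2 = 3/2
1 + 1/(3/2) = 1 + 2/3 = 5/3
3 + 1/(5/3) = 3 + 3/5 = 18/5
5 + 1/(18/5) = 5 + 5/18 = 95/18
3 + 1/(95/18) = 3 + 18/95 = 303/95
1 + 1/(303/95) = 1 + 95/303 = 398/303
0 + 1/(398/303) = 0 + 303/398 = 303/398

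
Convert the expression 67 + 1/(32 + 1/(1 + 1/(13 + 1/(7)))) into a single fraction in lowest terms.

Start with 7.
13 + 1/(7/1) = 13 + 1/7 = 92/7
1 + 1/(92/7) = 1 + 7/92 = 99/92
32 + 1/(99/92) = 32 + 92/99 = 3260/99
67 + 1/(3260/99) = 67 + 99/3260 = 218519/3260

218519/3260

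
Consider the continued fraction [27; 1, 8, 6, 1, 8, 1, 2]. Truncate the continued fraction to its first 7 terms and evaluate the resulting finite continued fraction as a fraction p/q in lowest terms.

Start with 1.
8 + 1/(1/1) = 8 + 1/1 = 9/1
1 + 1/(9/1) = 1 + 1/9 = 10/9
6 + 1/(10/9) = 6 + 9/10 = 69/10
8 + 1/(69/10) = 8 + 10/69 = 562/69
1 + 1/(562/69) = 1 + 69/562 = 631/562
27 + 1/(631/562) = 27 + 562/631 = 17599/631

17599/631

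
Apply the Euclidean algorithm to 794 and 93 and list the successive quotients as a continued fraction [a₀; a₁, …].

Apply division with remainder until the remainder is 0:
794 = 8·93 + 50, so a_0 = 8
93 = 1·50 + 43, so a_1 = 1
50 = 1·43 + 7, so a_2 = 1
43 = 6·7 + 1, so a_3 = 6
7 = 7·1 + 0, so a_4 = 7

[8; 1, 1, 6, 7]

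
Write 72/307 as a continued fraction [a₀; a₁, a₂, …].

[0; 4, 3, 1, 3, 1, 3]

72 ÷ 307 → quotient 0, remainder 72
307 ÷ 72 → quotient 4, remainder 19
72 ÷ 19 → quotient 3, remainder 15
19 ÷ 15 → quotient 1, remainder 4
15 ÷ 4 → quotient 3, remainder 3
4 ÷ 3 → quotient 1, remainder 1
3 ÷ 1 → quotient 3, remainder 0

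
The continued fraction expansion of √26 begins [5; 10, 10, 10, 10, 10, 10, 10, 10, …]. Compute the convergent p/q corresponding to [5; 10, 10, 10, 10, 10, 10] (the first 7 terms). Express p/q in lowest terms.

5357035/1050601

Collapse the nested fraction from the inside out:
Start with 10.
10 + 1/(10/1) = 10 + 1/10 = 101/10
10 + 1/(101/10) = 10 + 10/101 = 1020/101
10 + 1/(1020/101) = 10 + 101/1020 = 10301/1020
10 + 1/(10301/1020) = 10 + 1020/10301 = 104030/10301
10 + 1/(104030/10301) = 10 + 10301/104030 = 1050601/104030
5 + 1/(1050601/104030) = 5 + 104030/1050601 = 5357035/1050601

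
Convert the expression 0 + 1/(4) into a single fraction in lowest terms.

Start with 4.
0 + 1/(4/1) = 0 + 1/4 = 1/4

1/4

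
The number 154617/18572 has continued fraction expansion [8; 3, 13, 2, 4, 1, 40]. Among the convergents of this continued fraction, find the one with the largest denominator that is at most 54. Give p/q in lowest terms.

List convergents until the denominator exceeds the bound:
a_0 = 8: 8/1  (≤ bound)
a_1 = 3: 25/3  (≤ bound)
a_2 = 13: 333/40  (≤ bound)
a_3 = 2: 691/83  (> 54, stop)

333/40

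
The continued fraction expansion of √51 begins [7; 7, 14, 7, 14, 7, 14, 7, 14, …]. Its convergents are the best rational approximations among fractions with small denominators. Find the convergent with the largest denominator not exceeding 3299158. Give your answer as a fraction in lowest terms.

List convergents until the denominator exceeds the bound:
a_0 = 7: 7/1  (≤ bound)
a_1 = 7: 50/7  (≤ bound)
a_2 = 14: 707/99  (≤ bound)
a_3 = 7: 4999/700  (≤ bound)
a_4 = 14: 70693/9899  (≤ bound)
a_5 = 7: 499850/69993  (≤ bound)
a_6 = 14: 7068593/989801  (≤ bound)
a_7 = 7: 49980001/6998600  (> 3299158, stop)

7068593/989801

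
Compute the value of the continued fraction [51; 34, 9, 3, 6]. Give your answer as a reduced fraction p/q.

Build up convergents one term at a time:
a_0 = 51: 51/1
a_1 = 34: 1735/34
a_2 = 9: 15666/307
a_3 = 3: 48733/955
a_4 = 6: 308064/6037

308064/6037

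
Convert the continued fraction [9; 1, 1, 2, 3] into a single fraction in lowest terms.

163/17

Start with 3.
2 + 1/(3/1) = 2 + 1/3 = 7/3
1 + 1/(7/3) = 1 + 3/7 = 10/7
1 + 1/(10/7) = 1 + 7/10 = 17/10
9 + 1/(17/10) = 9 + 10/17 = 163/17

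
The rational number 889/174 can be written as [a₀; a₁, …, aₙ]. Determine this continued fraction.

[5; 9, 6, 3]

889 = 5·174 + 19, so a_0 = 5
174 = 9·19 + 3, so a_1 = 9
19 = 6·3 + 1, so a_2 = 6
3 = 3·1 + 0, so a_3 = 3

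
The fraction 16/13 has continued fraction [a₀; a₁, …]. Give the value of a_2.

3

16 ÷ 13 → quotient 1, remainder 3
13 ÷ 3 → quotient 4, remainder 1
3 ÷ 1 → quotient 3, remainder 0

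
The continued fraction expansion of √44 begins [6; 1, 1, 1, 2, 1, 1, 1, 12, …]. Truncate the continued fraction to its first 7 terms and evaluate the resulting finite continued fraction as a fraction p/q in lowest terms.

Work from the innermost term outward:
Start with 1.
1 + 1/(1/1) = 1 + 1/1 = 2/1
2 + 1/(2/1) = 2 + 1/2 = 5/2
1 + 1/(5/2) = 1 + 2/5 = 7/5
1 + 1/(7/5) = 1 + 5/7 = 12/7
1 + 1/(12/7) = 1 + 7/12 = 19/12
6 + 1/(19/12) = 6 + 12/19 = 126/19

126/19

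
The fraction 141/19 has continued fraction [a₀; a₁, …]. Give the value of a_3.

1

141 = 7·19 + 8, so a_0 = 7
19 = 2·8 + 3, so a_1 = 2
8 = 2·3 + 2, so a_2 = 2
3 = 1·2 + 1, so a_3 = 1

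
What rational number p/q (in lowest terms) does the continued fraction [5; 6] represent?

Build up convergents one term at a time:
a_0 = 5: 5/1
a_1 = 6: 31/6

31/6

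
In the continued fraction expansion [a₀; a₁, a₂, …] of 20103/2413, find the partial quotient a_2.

49

20103 = 8·2413 + 799, so a_0 = 8
2413 = 3·799 + 16, so a_1 = 3
799 = 49·16 + 15, so a_2 = 49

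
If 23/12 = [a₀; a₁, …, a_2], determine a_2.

Run the Euclidean algorithm, recording each quotient:
23 = 1·12 + 11, so a_0 = 1
12 = 1·11 + 1, so a_1 = 1
11 = 11·1 + 0, so a_2 = 11

11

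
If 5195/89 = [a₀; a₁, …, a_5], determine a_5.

3

Run the Euclidean algorithm, recording each quotient:
5195 ÷ 89 → quotient 58, remainder 33
89 ÷ 33 → quotient 2, remainder 23
33 ÷ 23 → quotient 1, remainder 10
23 ÷ 10 → quotient 2, remainder 3
10 ÷ 3 → quotient 3, remainder 1
3 ÷ 1 → quotient 3, remainder 0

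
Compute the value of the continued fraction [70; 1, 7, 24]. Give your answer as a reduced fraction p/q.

Build up convergents one term at a time:
a_0 = 70: 70/1
a_1 = 1: 71/1
a_2 = 7: 567/8
a_3 = 24: 13679/193

13679/193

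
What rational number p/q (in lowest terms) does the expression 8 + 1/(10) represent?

81/10

Start with 10.
8 + 1/(10/1) = 8 + 1/10 = 81/10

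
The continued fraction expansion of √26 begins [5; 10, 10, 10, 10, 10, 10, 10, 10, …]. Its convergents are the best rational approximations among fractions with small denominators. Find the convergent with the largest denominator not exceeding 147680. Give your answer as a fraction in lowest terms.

a_0 = 5: 5/1  (≤ bound)
a_1 = 10: 51/10  (≤ bound)
a_2 = 10: 515/101  (≤ bound)
a_3 = 10: 5201/1020  (≤ bound)
a_4 = 10: 52525/10301  (≤ bound)
a_5 = 10: 530451/104030  (≤ bound)
a_6 = 10: 5357035/1050601  (> 147680, stop)

530451/104030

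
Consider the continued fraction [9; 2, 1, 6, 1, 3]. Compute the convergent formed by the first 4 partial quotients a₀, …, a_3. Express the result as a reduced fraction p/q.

187/20

a_0 = 9: 9/1
a_1 = 2: 19/2
a_2 = 1: 28/3
a_3 = 6: 187/20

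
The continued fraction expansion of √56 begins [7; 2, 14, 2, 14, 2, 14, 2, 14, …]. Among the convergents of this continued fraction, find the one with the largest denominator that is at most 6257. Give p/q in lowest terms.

13455/1798

a_0 = 7: 7/1  (≤ bound)
a_1 = 2: 15/2  (≤ bound)
a_2 = 14: 217/29  (≤ bound)
a_3 = 2: 449/60  (≤ bound)
a_4 = 14: 6503/869  (≤ bound)
a_5 = 2: 13455/1798  (≤ bound)
a_6 = 14: 194873/26041  (> 6257, stop)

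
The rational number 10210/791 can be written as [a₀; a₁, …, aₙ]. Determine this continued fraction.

[12; 1, 9, 1, 5, 12]

10210 ÷ 791 → quotient 12, remainder 718
791 ÷ 718 → quotient 1, remainder 73
718 ÷ 73 → quotient 9, remainder 61
73 ÷ 61 → quotient 1, remainder 12
61 ÷ 12 → quotient 5, remainder 1
12 ÷ 1 → quotient 12, remainder 0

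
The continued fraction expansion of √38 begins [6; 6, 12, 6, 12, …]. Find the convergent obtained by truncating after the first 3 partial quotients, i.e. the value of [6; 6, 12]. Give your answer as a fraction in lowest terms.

a_0 = 6: 6/1
a_1 = 6: 37/6
a_2 = 12: 450/73

450/73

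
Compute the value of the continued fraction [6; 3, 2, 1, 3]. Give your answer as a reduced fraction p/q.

233/37

Use the convergent recurrence hₖ = aₖ·hₖ₋₁ + hₖ₋₂ (and likewise for the denominators kₖ):
a_0 = 6: 6/1
a_1 = 3: 19/3
a_2 = 2: 44/7
a_3 = 1: 63/10
a_4 = 3: 233/37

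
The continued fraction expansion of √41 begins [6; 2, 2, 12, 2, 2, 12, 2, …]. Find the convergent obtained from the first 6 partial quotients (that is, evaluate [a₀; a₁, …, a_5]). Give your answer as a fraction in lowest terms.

Start with 2.
2 + 1/(2/1) = 2 + 1/2 = 5/2
12 + 1/(5/2) = 12 + 2/5 = 62/5
2 + 1/(62/5) = 2 + 5/62 = 129/62
2 + 1/(129/62) = 2 + 62/129 = 320/129
6 + 1/(320/129) = 6 + 129/320 = 2049/320

2049/320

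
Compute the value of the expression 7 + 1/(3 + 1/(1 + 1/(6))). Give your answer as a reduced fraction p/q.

196/27

Build up convergents one term at a time:
a_0 = 7: 7/1
a_1 = 3: 22/3
a_2 = 1: 29/4
a_3 = 6: 196/27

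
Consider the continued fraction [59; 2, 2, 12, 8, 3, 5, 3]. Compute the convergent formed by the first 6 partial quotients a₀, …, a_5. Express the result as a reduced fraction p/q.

Start with 3.
8 + 1/(3/1) = 8 + 1/3 = 25/3
12 + 1/(25/3) = 12 + 3/25 = 303/25
2 + 1/(303/25) = 2 + 25/303 = 631/303
2 + 1/(631/303) = 2 + 303/631 = 1565/631
59 + 1/(1565/631) = 59 + 631/1565 = 92966/1565

92966/1565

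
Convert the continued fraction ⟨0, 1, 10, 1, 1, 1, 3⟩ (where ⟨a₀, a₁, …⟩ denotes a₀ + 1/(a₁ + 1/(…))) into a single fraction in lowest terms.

Start with 3.
1 + 1/(3/1) = 1 + 1/3 = 4/3
1 + 1/(4/3) = 1 + 3/4 = 7/4
1 + 1/(7/4) = 1 + 4/7 = 11/7
10 + 1/(11/7) = 10 + 7/11 = 117/11
1 + 1/(117/11) = 1 + 11/117 = 128/117
0 + 1/(128/117) = 0 + 117/128 = 117/128

117/128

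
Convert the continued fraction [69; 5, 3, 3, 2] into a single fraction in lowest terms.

8441/122

Build up convergents one term at a time:
a_0 = 69: 69/1
a_1 = 5: 346/5
a_2 = 3: 1107/16
a_3 = 3: 3667/53
a_4 = 2: 8441/122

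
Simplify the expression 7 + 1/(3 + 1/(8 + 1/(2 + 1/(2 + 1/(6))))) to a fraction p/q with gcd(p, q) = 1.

Starting at the tail and folding back:
Start with 6.
2 + 1/(6/1) = 2 + 1/6 = 13/6
2 + 1/(13/6) = 2 + 6/13 = 32/13
8 + 1/(32/13) = 8 + 13/32 = 269/32
3 + 1/(269/32) = 3 + 32/269 = 839/269
7 + 1/(839/269) = 7 + 269/839 = 6142/839

6142/839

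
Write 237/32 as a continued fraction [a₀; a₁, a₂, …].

[7; 2, 2, 6]

Run the Euclidean algorithm, recording each quotient:
237 ÷ 32 → quotient 7, remainder 13
32 ÷ 13 → quotient 2, remainder 6
13 ÷ 6 → quotient 2, remainder 1
6 ÷ 1 → quotient 6, remainder 0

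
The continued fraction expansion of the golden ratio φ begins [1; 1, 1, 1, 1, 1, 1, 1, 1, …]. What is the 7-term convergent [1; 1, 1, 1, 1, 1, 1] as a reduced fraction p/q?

a_0 = 1: 1/1
a_1 = 1: 2/1
a_2 = 1: 3/2
a_3 = 1: 5/3
a_4 = 1: 8/5
a_5 = 1: 13/8
a_6 = 1: 21/13

21/13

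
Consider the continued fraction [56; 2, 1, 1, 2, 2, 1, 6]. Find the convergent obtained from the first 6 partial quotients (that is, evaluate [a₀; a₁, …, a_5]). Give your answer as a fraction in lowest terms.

1748/31

Work from the innermost term outward:
Start with 2.
2 + 1/(2/1) = 2 + 1/2 = 5/2
1 + 1/(5/2) = 1 + 2/5 = 7/5
1 + 1/(7/5) = 1 + 5/7 = 12/7
2 + 1/(12/7) = 2 + 7/12 = 31/12
56 + 1/(31/12) = 56 + 12/31 = 1748/31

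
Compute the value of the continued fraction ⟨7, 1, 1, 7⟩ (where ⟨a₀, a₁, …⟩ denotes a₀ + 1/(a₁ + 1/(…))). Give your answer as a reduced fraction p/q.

Work from the innermost term outward:
Start with 7.
1 + 1/(7/1) = 1 + 1/7 = 8/7
1 + 1/(8/7) = 1 + 7/8 = 15/8
7 + 1/(15/8) = 7 + 8/15 = 113/15

113/15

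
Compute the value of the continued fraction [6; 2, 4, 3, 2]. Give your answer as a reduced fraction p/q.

Compute successive convergents:
a_0 = 6: 6/1
a_1 = 2: 13/2
a_2 = 4: 58/9
a_3 = 3: 187/29
a_4 = 2: 432/67

432/67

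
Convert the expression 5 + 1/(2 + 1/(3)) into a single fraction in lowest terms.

38/7

Start with 3.
2 + 1/(3/1) = 2 + 1/3 = 7/3
5 + 1/(7/3) = 5 + 3/7 = 38/7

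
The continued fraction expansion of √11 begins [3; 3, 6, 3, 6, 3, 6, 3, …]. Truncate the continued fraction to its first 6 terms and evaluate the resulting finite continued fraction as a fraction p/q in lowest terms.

3970/1197

Start with 3.
6 + 1/(3/1) = 6 + 1/3 = 19/3
3 + 1/(19/3) = 3 + 3/19 = 60/19
6 + 1/(60/19) = 6 + 19/60 = 379/60
3 + 1/(379/60) = 3 + 60/379 = 1197/379
3 + 1/(1197/379) = 3 + 379/1197 = 3970/1197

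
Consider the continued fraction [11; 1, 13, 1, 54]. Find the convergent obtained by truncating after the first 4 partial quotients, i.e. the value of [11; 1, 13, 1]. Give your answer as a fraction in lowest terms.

179/15

Start with 1.
13 + 1/(1/1) = 13 + 1/1 = 14/1
1 + 1/(14/1) = 1 + 1/14 = 15/14
11 + 1/(15/14) = 11 + 14/15 = 179/15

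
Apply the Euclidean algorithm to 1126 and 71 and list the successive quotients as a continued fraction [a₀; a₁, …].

Repeatedly divide and take the remainder:
⌊1126/71⌋ = 15, remainder 61
⌊71/61⌋ = 1, remainder 10
⌊61/10⌋ = 6, remainder 1
⌊10/1⌋ = 10, remainder 0

[15; 1, 6, 10]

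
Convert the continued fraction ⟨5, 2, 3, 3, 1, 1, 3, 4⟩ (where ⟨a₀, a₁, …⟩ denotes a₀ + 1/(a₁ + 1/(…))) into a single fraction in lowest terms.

Start with 4.
3 + 1/(4/1) = 3 + 1/4 = 13/4
1 + 1/(13/4) = 1 + 4/13 = 17/13
1 + 1/(17/13) = 1 + 13/17 = 30/17
3 + 1/(30/17) = 3 + 17/30 = 107/30
3 + 1/(107/30) = 3 + 30/107 = 351/107
2 + 1/(351/107) = 2 + 107/351 = 809/351
5 + 1/(809/351) = 5 + 351/809 = 4396/809

4396/809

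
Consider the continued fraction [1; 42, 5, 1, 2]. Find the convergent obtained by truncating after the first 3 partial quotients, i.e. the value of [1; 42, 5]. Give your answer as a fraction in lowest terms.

Work from the innermost term outward:
Start with 5.
42 + 1/(5/1) = 42 + 1/5 = 211/5
1 + 1/(211/5) = 1 + 5/211 = 216/211

216/211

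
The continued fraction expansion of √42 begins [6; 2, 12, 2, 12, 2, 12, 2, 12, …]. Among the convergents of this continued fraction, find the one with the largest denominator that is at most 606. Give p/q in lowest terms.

a_0 = 6: 6/1  (≤ bound)
a_1 = 2: 13/2  (≤ bound)
a_2 = 12: 162/25  (≤ bound)
a_3 = 2: 337/52  (≤ bound)
a_4 = 12: 4206/649  (> 606, stop)

337/52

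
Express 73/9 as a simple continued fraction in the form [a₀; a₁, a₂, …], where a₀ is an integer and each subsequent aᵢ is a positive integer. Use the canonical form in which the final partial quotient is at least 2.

[8; 9]

73 = 8·9 + 1, so a_0 = 8
9 = 9·1 + 0, so a_1 = 9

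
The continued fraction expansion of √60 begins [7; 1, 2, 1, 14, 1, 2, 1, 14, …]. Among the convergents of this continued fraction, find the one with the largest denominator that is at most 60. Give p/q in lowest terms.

List convergents until the denominator exceeds the bound:
a_0 = 7: 7/1  (≤ bound)
a_1 = 1: 8/1  (≤ bound)
a_2 = 2: 23/3  (≤ bound)
a_3 = 1: 31/4  (≤ bound)
a_4 = 14: 457/59  (≤ bound)
a_5 = 1: 488/63  (> 60, stop)

457/59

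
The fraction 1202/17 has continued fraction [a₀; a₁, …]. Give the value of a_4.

1202 ÷ 17 → quotient 70, remainder 12
17 ÷ 12 → quotient 1, remainder 5
12 ÷ 5 → quotient 2, remainder 2
5 ÷ 2 → quotient 2, remainder 1
2 ÷ 1 → quotient 2, remainder 0

2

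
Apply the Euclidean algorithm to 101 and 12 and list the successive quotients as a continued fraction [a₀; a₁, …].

[8; 2, 2, 2]

⌊101/12⌋ = 8, remainder 5
⌊12/5⌋ = 2, remainder 2
⌊5/2⌋ = 2, remainder 1
⌊2/1⌋ = 2, remainder 0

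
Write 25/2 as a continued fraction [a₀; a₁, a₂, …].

[12; 2]

25 = 12·2 + 1, so a_0 = 12
2 = 2·1 + 0, so a_1 = 2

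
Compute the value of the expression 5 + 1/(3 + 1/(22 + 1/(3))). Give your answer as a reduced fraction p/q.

Work from the innermost term outward:
Start with 3.
22 + 1/(3/1) = 22 + 1/3 = 67/3
3 + 1/(67/3) = 3 + 3/67 = 204/67
5 + 1/(204/67) = 5 + 67/204 = 1087/204

1087/204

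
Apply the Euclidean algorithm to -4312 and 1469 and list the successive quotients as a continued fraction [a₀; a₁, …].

Run the Euclidean algorithm, recording each quotient:
-4312 = -3·1469 + 95, so a_0 = -3
1469 = 15·95 + 44, so a_1 = 15
95 = 2·44 + 7, so a_2 = 2
44 = 6·7 + 2, so a_3 = 6
7 = 3·2 + 1, so a_4 = 3
2 = 2·1 + 0, so a_5 = 2

[-3; 15, 2, 6, 3, 2]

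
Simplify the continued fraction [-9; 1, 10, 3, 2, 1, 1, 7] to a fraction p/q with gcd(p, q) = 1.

-11785/1457

a_0 = -9: -9/1
a_1 = 1: -8/1
a_2 = 10: -89/11
a_3 = 3: -275/34
a_4 = 2: -639/79
a_5 = 1: -914/113
a_6 = 1: -1553/192
a_7 = 7: -11785/1457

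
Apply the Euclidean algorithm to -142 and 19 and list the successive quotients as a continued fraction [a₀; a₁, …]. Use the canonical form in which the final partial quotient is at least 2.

-142 = -8·19 + 10, so a_0 = -8
19 = 1·10 + 9, so a_1 = 1
10 = 1·9 + 1, so a_2 = 1
9 = 9·1 + 0, so a_3 = 9

[-8; 1, 1, 9]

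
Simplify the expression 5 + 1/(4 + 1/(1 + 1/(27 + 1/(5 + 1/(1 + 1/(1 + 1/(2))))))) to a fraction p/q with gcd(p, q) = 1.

Start with 2.
1 + 1/(2/1) = 1 + 1/2 = 3/2
1 + 1/(3/2) = 1 + 2/3 = 5/3
5 + 1/(5/3) = 5 + 3/5 = 28/5
27 + 1/(28/5) = 27 + 5/28 = 761/28
1 + 1/(761/28) = 1 + 28/761 = 789/761
4 + 1/(789/761) = 4 + 761/789 = 3917/789
5 + 1/(3917/789) = 5 + 789/3917 = 20374/3917

20374/3917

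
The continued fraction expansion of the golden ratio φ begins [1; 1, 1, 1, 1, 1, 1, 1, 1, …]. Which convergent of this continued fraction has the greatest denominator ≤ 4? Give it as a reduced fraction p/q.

5/3

a_0 = 1: 1/1  (≤ bound)
a_1 = 1: 2/1  (≤ bound)
a_2 = 1: 3/2  (≤ bound)
a_3 = 1: 5/3  (≤ bound)
a_4 = 1: 8/5  (> 4, stop)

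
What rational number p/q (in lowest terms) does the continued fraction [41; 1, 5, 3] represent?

Use the convergent recurrence hₖ = aₖ·hₖ₋₁ + hₖ₋₂ (and likewise for the denominators kₖ):
a_0 = 41: 41/1
a_1 = 1: 42/1
a_2 = 5: 251/6
a_3 = 3: 795/19

795/19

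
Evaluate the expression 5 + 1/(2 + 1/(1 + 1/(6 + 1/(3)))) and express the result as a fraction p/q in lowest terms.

337/63

a_0 = 5: 5/1
a_1 = 2: 11/2
a_2 = 1: 16/3
a_3 = 6: 107/20
a_4 = 3: 337/63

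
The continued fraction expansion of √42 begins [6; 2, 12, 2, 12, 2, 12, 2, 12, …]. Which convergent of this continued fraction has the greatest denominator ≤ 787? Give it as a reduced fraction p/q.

List convergents until the denominator exceeds the bound:
a_0 = 6: 6/1  (≤ bound)
a_1 = 2: 13/2  (≤ bound)
a_2 = 12: 162/25  (≤ bound)
a_3 = 2: 337/52  (≤ bound)
a_4 = 12: 4206/649  (≤ bound)
a_5 = 2: 8749/1350  (> 787, stop)

4206/649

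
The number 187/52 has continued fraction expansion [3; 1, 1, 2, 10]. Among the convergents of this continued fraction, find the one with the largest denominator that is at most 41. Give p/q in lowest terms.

18/5

a_0 = 3: 3/1  (≤ bound)
a_1 = 1: 4/1  (≤ bound)
a_2 = 1: 7/2  (≤ bound)
a_3 = 2: 18/5  (≤ bound)
a_4 = 10: 187/52  (> 41, stop)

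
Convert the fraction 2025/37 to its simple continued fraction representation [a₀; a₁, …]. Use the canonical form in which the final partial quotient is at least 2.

[54; 1, 2, 1, 2, 3]

2025 = 54·37 + 27, so a_0 = 54
37 = 1·27 + 10, so a_1 = 1
27 = 2·10 + 7, so a_2 = 2
10 = 1·7 + 3, so a_3 = 1
7 = 2·3 + 1, so a_4 = 2
3 = 3·1 + 0, so a_5 = 3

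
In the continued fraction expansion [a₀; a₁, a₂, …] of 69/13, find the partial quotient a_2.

4

⌊69/13⌋ = 5, remainder 4
⌊13/4⌋ = 3, remainder 1
⌊4/1⌋ = 4, remainder 0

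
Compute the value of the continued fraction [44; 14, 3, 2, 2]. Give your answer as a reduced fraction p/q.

Start with 2.
2 + 1/(2/1) = 2 + 1/2 = 5/2
3 + 1/(5/2) = 3 + 2/5 = 17/5
14 + 1/(17/5) = 14 + 5/17 = 243/17
44 + 1/(243/17) = 44 + 17/243 = 10709/243

10709/243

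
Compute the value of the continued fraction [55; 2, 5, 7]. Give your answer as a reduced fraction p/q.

4381/79

Start with 7.
5 + 1/(7/1) = 5 + 1/7 = 36/7
2 + 1/(36/7) = 2 + 7/36 = 79/36
55 + 1/(79/36) = 55 + 36/79 = 4381/79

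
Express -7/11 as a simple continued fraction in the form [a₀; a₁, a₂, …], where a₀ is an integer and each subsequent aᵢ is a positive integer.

[-1; 2, 1, 3]

Run the Euclidean algorithm, recording each quotient:
-7 ÷ 11 → quotient -1, remainder 4
11 ÷ 4 → quotient 2, remainder 3
4 ÷ 3 → quotient 1, remainder 1
3 ÷ 1 → quotient 3, remainder 0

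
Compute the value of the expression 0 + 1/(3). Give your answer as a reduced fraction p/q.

a_0 = 0: 0/1
a_1 = 3: 1/3

1/3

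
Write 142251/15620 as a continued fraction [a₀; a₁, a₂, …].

[9; 9, 2, 1, 7, 14, 2, 2]

Apply division with remainder until the remainder is 0:
142251 = 9·15620 + 1671, so a_0 = 9
15620 = 9·1671 + 581, so a_1 = 9
1671 = 2·581 + 509, so a_2 = 2
581 = 1·509 + 72, so a_3 = 1
509 = 7·72 + 5, so a_4 = 7
72 = 14·5 + 2, so a_5 = 14
5 = 2·2 + 1, so a_6 = 2
2 = 2·1 + 0, so a_7 = 2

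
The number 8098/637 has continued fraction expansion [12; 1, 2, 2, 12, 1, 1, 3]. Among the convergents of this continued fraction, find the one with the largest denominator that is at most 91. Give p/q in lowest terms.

a_0 = 12: 12/1  (≤ bound)
a_1 = 1: 13/1  (≤ bound)
a_2 = 2: 38/3  (≤ bound)
a_3 = 2: 89/7  (≤ bound)
a_4 = 12: 1106/87  (≤ bound)
a_5 = 1: 1195/94  (> 91, stop)

1106/87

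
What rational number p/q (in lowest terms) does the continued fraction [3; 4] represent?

Start with 4.
3 + 1/(4/1) = 3 + 1/4 = 13/4

13/4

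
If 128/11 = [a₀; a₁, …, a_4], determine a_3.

1

Repeatedly divide and take the remainder:
128 = 11·11 + 7, so a_0 = 11
11 = 1·7 + 4, so a_1 = 1
7 = 1·4 + 3, so a_2 = 1
4 = 1·3 + 1, so a_3 = 1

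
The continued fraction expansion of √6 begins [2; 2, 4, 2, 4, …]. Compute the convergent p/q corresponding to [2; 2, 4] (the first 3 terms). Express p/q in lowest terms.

22/9

a_0 = 2: 2/1
a_1 = 2: 5/2
a_2 = 4: 22/9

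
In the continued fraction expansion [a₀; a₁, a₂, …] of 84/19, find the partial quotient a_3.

1

84 = 4·19 + 8, so a_0 = 4
19 = 2·8 + 3, so a_1 = 2
8 = 2·3 + 2, so a_2 = 2
3 = 1·2 + 1, so a_3 = 1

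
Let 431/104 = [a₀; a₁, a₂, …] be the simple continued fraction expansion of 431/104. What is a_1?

6

Run the Euclidean algorithm, recording each quotient:
431 ÷ 104 → quotient 4, remainder 15
104 ÷ 15 → quotient 6, remainder 14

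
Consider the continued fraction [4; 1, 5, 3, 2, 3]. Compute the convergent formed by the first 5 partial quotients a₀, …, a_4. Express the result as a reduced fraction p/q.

Use the convergent recurrence hₖ = aₖ·hₖ₋₁ + hₖ₋₂ (and likewise for the denominators kₖ):
a_0 = 4: 4/1
a_1 = 1: 5/1
a_2 = 5: 29/6
a_3 = 3: 92/19
a_4 = 2: 213/44

213/44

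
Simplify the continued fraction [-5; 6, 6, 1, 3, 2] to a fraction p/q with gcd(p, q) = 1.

-1814/375

Use the convergent recurrence hₖ = aₖ·hₖ₋₁ + hₖ₋₂ (and likewise for the denominators kₖ):
a_0 = -5: -5/1
a_1 = 6: -29/6
a_2 = 6: -179/37
a_3 = 1: -208/43
a_4 = 3: -803/166
a_5 = 2: -1814/375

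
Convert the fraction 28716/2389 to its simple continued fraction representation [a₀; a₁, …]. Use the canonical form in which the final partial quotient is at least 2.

[12; 49, 1, 3, 2, 1, 3]

Run the Euclidean algorithm, recording each quotient:
28716 = 12·2389 + 48, so a_0 = 12
2389 = 49·48 + 37, so a_1 = 49
48 = 1·37 + 11, so a_2 = 1
37 = 3·11 + 4, so a_3 = 3
11 = 2·4 + 3, so a_4 = 2
4 = 1·3 + 1, so a_5 = 1
3 = 3·1 + 0, so a_6 = 3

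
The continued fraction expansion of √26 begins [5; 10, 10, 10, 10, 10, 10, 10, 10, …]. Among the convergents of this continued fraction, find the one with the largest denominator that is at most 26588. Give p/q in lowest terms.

52525/10301

a_0 = 5: 5/1  (≤ bound)
a_1 = 10: 51/10  (≤ bound)
a_2 = 10: 515/101  (≤ bound)
a_3 = 10: 5201/1020  (≤ bound)
a_4 = 10: 52525/10301  (≤ bound)
a_5 = 10: 530451/104030  (> 26588, stop)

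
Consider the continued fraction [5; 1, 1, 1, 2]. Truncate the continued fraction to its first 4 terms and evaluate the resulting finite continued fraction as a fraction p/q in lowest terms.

17/3

a_0 = 5: 5/1
a_1 = 1: 6/1
a_2 = 1: 11/2
a_3 = 1: 17/3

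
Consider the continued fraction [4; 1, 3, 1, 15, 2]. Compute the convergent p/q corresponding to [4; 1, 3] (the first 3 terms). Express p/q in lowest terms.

19/4

Build up convergents one term at a time:
a_0 = 4: 4/1
a_1 = 1: 5/1
a_2 = 3: 19/4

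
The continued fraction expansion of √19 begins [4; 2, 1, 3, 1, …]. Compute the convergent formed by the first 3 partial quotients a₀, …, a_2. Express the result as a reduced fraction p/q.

13/3

a_0 = 4: 4/1
a_1 = 2: 9/2
a_2 = 1: 13/3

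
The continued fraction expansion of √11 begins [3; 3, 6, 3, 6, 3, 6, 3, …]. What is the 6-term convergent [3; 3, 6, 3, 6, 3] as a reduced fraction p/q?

3970/1197

a_0 = 3: 3/1
a_1 = 3: 10/3
a_2 = 6: 63/19
a_3 = 3: 199/60
a_4 = 6: 1257/379
a_5 = 3: 3970/1197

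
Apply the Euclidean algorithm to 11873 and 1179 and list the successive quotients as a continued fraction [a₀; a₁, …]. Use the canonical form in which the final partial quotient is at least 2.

[10; 14, 4, 1, 7, 2]

11873 ÷ 1179 → quotient 10, remainder 83
1179 ÷ 83 → quotient 14, remainder 17
83 ÷ 17 → quotient 4, remainder 15
17 ÷ 15 → quotient 1, remainder 2
15 ÷ 2 → quotient 7, remainder 1
2 ÷ 1 → quotient 2, remainder 0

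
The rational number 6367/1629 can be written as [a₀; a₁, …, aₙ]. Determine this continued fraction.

[3; 1, 9, 1, 13, 1, 9]

Run the Euclidean algorithm, recording each quotient:
⌊6367/1629⌋ = 3, remainder 1480
⌊1629/1480⌋ = 1, remainder 149
⌊1480/149⌋ = 9, remainder 139
⌊149/139⌋ = 1, remainder 10
⌊139/10⌋ = 13, remainder 9
⌊10/9⌋ = 1, remainder 1
⌊9/1⌋ = 9, remainder 0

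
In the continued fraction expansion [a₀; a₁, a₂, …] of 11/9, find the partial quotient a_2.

Repeatedly divide and take the remainder:
⌊11/9⌋ = 1, remainder 2
⌊9/2⌋ = 4, remainder 1
⌊2/1⌋ = 2, remainder 0

2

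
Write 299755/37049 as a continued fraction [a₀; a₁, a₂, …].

[8; 11, 60, 18, 1, 2]

Apply division with remainder until the remainder is 0:
⌊299755/37049⌋ = 8, remainder 3363
⌊37049/3363⌋ = 11, remainder 56
⌊3363/56⌋ = 60, remainder 3
⌊56/3⌋ = 18, remainder 2
⌊3/2⌋ = 1, remainder 1
⌊2/1⌋ = 2, remainder 0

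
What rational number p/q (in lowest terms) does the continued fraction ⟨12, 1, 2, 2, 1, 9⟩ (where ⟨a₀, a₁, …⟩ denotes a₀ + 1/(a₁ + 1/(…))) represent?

1232/97

a_0 = 12: 12/1
a_1 = 1: 13/1
a_2 = 2: 38/3
a_3 = 2: 89/7
a_4 = 1: 127/10
a_5 = 9: 1232/97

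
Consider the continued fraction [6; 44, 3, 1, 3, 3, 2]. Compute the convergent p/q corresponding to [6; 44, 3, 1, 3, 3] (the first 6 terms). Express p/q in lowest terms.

Start with 3.
3 + 1/(3/1) = 3 + 1/3 = 10/3
1 + 1/(10/3) = 1 + 3/10 = 13/10
3 + 1/(13/10) = 3 + 10/13 = 49/13
44 + 1/(49/13) = 44 + 13/49 = 2169/49
6 + 1/(2169/49) = 6 + 49/2169 = 13063/2169

13063/2169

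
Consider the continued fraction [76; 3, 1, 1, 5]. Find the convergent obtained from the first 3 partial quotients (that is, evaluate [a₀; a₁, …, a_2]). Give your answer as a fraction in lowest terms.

305/4

a_0 = 76: 76/1
a_1 = 3: 229/3
a_2 = 1: 305/4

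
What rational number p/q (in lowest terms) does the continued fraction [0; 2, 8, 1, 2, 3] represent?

Build up convergents one term at a time:
a_0 = 0: 0/1
a_1 = 2: 1/2
a_2 = 8: 8/17
a_3 = 1: 9/19
a_4 = 2: 26/55
a_5 = 3: 87/184

87/184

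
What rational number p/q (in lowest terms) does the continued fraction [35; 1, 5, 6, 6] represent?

8171/228

a_0 = 35: 35/1
a_1 = 1: 36/1
a_2 = 5: 215/6
a_3 = 6: 1326/37
a_4 = 6: 8171/228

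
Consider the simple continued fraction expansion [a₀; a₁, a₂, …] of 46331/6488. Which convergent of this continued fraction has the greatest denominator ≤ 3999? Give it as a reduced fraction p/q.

22887/3205

a_0 = 7: 7/1  (≤ bound)
a_1 = 7: 50/7  (≤ bound)
a_2 = 11: 557/78  (≤ bound)
a_3 = 41: 22887/3205  (≤ bound)
a_4 = 2: 46331/6488  (> 3999, stop)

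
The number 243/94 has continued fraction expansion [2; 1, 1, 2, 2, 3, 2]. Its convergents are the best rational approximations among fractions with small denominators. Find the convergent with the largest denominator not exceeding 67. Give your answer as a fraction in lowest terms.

List convergents until the denominator exceeds the bound:
a_0 = 2: 2/1  (≤ bound)
a_1 = 1: 3/1  (≤ bound)
a_2 = 1: 5/2  (≤ bound)
a_3 = 2: 13/5  (≤ bound)
a_4 = 2: 31/12  (≤ bound)
a_5 = 3: 106/41  (≤ bound)
a_6 = 2: 243/94  (> 67, stop)

106/41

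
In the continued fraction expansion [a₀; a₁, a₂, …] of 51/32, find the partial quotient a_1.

⌊51/32⌋ = 1, remainder 19
⌊32/19⌋ = 1, remainder 13

1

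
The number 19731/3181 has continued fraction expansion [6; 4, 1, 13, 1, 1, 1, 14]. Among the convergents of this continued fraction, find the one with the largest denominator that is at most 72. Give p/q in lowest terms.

List convergents until the denominator exceeds the bound:
a_0 = 6: 6/1  (≤ bound)
a_1 = 4: 25/4  (≤ bound)
a_2 = 1: 31/5  (≤ bound)
a_3 = 13: 428/69  (≤ bound)
a_4 = 1: 459/74  (> 72, stop)

428/69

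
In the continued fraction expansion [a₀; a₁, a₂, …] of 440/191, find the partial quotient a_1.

Apply division with remainder until the remainder is 0:
440 ÷ 191 → quotient 2, remainder 58
191 ÷ 58 → quotient 3, remainder 17

3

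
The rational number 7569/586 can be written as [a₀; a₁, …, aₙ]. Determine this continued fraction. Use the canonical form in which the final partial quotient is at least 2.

Run the Euclidean algorithm, recording each quotient:
7569 = 12·586 + 537, so a_0 = 12
586 = 1·537 + 49, so a_1 = 1
537 = 10·49 + 47, so a_2 = 10
49 = 1·47 + 2, so a_3 = 1
47 = 23·2 + 1, so a_4 = 23
2 = 2·1 + 0, so a_5 = 2

[12; 1, 10, 1, 23, 2]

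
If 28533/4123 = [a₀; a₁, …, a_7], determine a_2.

28533 ÷ 4123 → quotient 6, remainder 3795
4123 ÷ 3795 → quotient 1, remainder 328
3795 ÷ 328 → quotient 11, remainder 187

11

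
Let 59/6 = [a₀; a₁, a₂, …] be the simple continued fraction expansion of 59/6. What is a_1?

Run the Euclidean algorithm, recording each quotient:
⌊59/6⌋ = 9, remainder 5
⌊6/5⌋ = 1, remainder 1

1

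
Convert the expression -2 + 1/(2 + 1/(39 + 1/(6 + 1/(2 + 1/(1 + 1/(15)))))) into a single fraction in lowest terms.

-35603/23636

Start with 15.
1 + 1/(15/1) = 1 + 1/15 = 16/15
2 + 1/(16/15) = 2 + 15/16 = 47/16
6 + 1/(47/16) = 6 + 16/47 = 298/47
39 + 1/(298/47) = 39 + 47/298 = 11669/298
2 + 1/(11669/298) = 2 + 298/11669 = 23636/11669
-2 + 1/(23636/11669) = -2 + 11669/23636 = -35603/23636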